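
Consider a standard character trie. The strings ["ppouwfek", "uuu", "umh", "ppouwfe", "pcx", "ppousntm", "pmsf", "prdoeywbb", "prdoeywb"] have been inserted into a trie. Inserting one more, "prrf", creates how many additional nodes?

2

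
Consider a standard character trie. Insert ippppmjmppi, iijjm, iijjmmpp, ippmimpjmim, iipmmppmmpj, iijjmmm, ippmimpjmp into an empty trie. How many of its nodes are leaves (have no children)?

A leaf is a node with no children — equivalently, the end of a word that is not a proper prefix of any other stored word.
Those words: "iijjmmm", "iijjmmpp", "iipmmppmmpj", "ippmimpjmim", "ippmimpjmp", "ippppmjmppi"
Leaf count: 6

6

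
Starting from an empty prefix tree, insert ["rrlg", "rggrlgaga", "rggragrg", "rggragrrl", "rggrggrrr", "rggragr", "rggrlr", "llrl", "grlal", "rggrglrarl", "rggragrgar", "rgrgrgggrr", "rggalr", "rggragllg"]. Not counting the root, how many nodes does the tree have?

54

Trace insertions, counting only characters that open a new branch:
  "rrlg" → 4 new (r, r, l, g)
  "rggrlgaga" → prefix "r" already present; 8 new (g, g, r, l, g, a, g, a)
  "rggragrg" → prefix "rggr" already present; 4 new (a, g, r, g)
  "rggragrrl" → prefix "rggragr" already present; 2 new (r, l)
  "rggrggrrr" → prefix "rggr" already present; 5 new (g, g, r, r, r)
  "rggragr" → prefix "rggragr" already present; 0 new (none)
  "rggrlr" → prefix "rggrl" already present; 1 new (r)
  "llrl" → 4 new (l, l, r, l)
  "grlal" → 5 new (g, r, l, a, l)
  "rggrglrarl" → prefix "rggrg" already present; 5 new (l, r, a, r, l)
  "rggragrgar" → prefix "rggragrg" already present; 2 new (a, r)
  "rgrgrgggrr" → prefix "rg" already present; 8 new (r, g, r, g, g, g, r, r)
  "rggalr" → prefix "rgg" already present; 3 new (a, l, r)
  "rggragllg" → prefix "rggrag" already present; 3 new (l, l, g)
Total nodes = 4 + 8 + 4 + 2 + 5 + 0 + 1 + 4 + 5 + 5 + 2 + 8 + 3 + 3 = 54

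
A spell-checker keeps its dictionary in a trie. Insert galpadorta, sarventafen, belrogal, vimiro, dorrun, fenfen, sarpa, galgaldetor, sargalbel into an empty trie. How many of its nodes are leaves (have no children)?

A leaf is a node with no children — equivalently, the end of a word that is not a proper prefix of any other stored word.
Those words: "belrogal", "dorrun", "fenfen", "galgaldetor", "galpadorta", "sargalbel", "sarpa", "sarventafen", "vimiro"
Leaf count: 9

9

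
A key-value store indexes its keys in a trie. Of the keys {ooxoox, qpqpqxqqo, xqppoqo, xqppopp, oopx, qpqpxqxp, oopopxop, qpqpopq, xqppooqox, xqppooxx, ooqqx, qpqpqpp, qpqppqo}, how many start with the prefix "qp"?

5

Filter for entries beginning with "qp":
Words under "qp": qpqpopq, qpqppqo, qpqpqpp, qpqpqxqqo, qpqpxqxp
Count: 5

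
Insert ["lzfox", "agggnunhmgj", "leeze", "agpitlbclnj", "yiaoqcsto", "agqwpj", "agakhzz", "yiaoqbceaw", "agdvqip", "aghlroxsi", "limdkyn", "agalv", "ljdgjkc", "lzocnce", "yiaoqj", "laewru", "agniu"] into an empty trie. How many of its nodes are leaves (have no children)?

Leaves are exactly the stored words that no other stored word extends.
Those words: "agakhzz", "agalv", "agdvqip", "agggnunhmgj", "aghlroxsi", "agniu", "agpitlbclnj", "agqwpj", "laewru", "leeze", "limdkyn", "ljdgjkc", "lzfox", "lzocnce", "yiaoqbceaw", "yiaoqcsto", "yiaoqj"
Leaf count: 17

17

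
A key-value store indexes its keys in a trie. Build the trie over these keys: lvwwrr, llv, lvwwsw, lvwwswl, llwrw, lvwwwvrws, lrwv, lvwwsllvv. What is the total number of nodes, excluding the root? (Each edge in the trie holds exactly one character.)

26

Trie structure (* marks end of a word):
(root)
└─ l
   ├─ l
   │  ├─ v *
   │  └─ w
   │     └─ r
   │        └─ w *
   ├─ r
   │  └─ w
   │     └─ v *
   └─ v
      └─ w
         └─ w
            ├─ r
            │  └─ r *
            ├─ s
            │  ├─ l
            │  │  └─ l
            │  │     └─ v
            │  │        └─ v *
            │  └─ w *
            │     └─ l *
            └─ w
               └─ v
                  └─ r
                     └─ w
                        └─ s *
Counting every labelled node above: 26.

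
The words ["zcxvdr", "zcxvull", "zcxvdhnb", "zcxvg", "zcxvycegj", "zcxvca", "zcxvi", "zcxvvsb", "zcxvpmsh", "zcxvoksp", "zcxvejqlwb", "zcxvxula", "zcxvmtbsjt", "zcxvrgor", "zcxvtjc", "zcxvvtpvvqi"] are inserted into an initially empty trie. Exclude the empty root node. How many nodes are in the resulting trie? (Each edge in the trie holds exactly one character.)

61

Trace insertions, counting only characters that open a new branch:
  "zcxvdr" → 6 new (z, c, x, v, d, r)
  "zcxvull" → prefix "zcxv" already present; 3 new (u, l, l)
  "zcxvdhnb" → prefix "zcxvd" already present; 3 new (h, n, b)
  "zcxvg" → prefix "zcxv" already present; 1 new (g)
  "zcxvycegj" → prefix "zcxv" already present; 5 new (y, c, e, g, j)
  "zcxvca" → prefix "zcxv" already present; 2 new (c, a)
  "zcxvi" → prefix "zcxv" already present; 1 new (i)
  "zcxvvsb" → prefix "zcxv" already present; 3 new (v, s, b)
  "zcxvpmsh" → prefix "zcxv" already present; 4 new (p, m, s, h)
  "zcxvoksp" → prefix "zcxv" already present; 4 new (o, k, s, p)
  "zcxvejqlwb" → prefix "zcxv" already present; 6 new (e, j, q, l, w, b)
  "zcxvxula" → prefix "zcxv" already present; 4 new (x, u, l, a)
  "zcxvmtbsjt" → prefix "zcxv" already present; 6 new (m, t, b, s, j, t)
  "zcxvrgor" → prefix "zcxv" already present; 4 new (r, g, o, r)
  "zcxvtjc" → prefix "zcxv" already present; 3 new (t, j, c)
  "zcxvvtpvvqi" → prefix "zcxvv" already present; 6 new (t, p, v, v, q, i)
Total nodes = 6 + 3 + 3 + 1 + 5 + 2 + 1 + 3 + 4 + 4 + 6 + 4 + 6 + 4 + 3 + 6 = 61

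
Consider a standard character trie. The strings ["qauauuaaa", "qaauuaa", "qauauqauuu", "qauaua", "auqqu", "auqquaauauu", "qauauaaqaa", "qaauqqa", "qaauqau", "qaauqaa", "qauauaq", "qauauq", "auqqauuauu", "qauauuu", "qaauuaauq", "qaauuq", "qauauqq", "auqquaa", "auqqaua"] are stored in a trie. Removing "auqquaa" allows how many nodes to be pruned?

0

A node on "auqquaa"'s path can go only if nothing else ends at it or branches off below it.
Every node on "auqquaa" is still needed (e.g. by "auqquaauauu"), so nothing is freed.
Nodes removed: 0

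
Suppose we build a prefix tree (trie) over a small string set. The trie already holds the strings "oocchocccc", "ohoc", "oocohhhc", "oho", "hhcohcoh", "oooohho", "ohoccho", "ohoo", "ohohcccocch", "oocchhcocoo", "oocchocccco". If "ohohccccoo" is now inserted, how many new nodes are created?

The longest prefix of "ohohccccoo" already in the trie is "ohohccc" (length 7).
Each of the 3 remaining characters creates one node.

3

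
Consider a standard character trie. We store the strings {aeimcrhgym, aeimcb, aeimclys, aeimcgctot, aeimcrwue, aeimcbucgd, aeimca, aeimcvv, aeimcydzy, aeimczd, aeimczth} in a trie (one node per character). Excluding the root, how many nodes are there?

37

Count nodes per top-level branch (shared prefixes stored once):
  'a'-branch (aeimca, aeimcb, aeimcbucgd, aeimcgctot, aeimclys, aeimcrhgym, aeimcrwue, aeimcvv, aeimcydzy, aeimczd, aeimczth): 37 nodes
Sum: 37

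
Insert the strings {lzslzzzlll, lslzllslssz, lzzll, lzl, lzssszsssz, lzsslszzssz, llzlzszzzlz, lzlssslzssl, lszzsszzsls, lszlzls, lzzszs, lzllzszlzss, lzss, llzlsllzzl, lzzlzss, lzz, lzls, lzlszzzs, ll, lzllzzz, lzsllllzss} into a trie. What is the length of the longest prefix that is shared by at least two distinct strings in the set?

The deepest shared node is where two words last agree before diverging.
"lzllzszlzss" and "lzllzzz" agree on "lzllz" (5 characters) before diverging; nothing deeper is shared.
Longest shared-prefix length: 5

5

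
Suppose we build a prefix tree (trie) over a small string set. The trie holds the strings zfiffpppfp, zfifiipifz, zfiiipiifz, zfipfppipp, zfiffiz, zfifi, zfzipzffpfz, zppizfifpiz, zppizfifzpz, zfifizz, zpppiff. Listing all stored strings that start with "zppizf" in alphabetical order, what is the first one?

DFS of the "zppizf" subtree visits, in order: "zppizfifpiz", "zppizfifzpz"
Position 1: zppizfifpiz

zppizfifpiz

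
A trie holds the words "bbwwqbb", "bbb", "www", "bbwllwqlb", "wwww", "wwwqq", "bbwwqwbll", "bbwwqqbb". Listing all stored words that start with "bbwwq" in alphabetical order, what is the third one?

Words with prefix "bbwwq", in lexicographic order: "bbwwqbb", "bbwwqqbb", "bbwwqwbll"
The 3rd is bbwwqwbll.

bbwwqwbll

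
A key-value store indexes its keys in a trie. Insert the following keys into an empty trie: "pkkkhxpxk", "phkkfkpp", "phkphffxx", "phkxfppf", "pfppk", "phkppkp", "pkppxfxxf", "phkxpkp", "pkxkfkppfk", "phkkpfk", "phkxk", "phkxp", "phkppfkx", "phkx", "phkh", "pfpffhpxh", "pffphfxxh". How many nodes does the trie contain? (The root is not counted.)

73

Insert word by word; a character creates a node only if that edge doesn't already exist:
  "pkkkhxpxk" → 9 new (p, k, k, k, h, x, p, x, k)
  "phkkfkpp" → prefix "p" already present; 7 new (h, k, k, f, k, p, p)
  "phkphffxx" → prefix "phk" already present; 6 new (p, h, f, f, x, x)
  "phkxfppf" → prefix "phk" already present; 5 new (x, f, p, p, f)
  "pfppk" → prefix "p" already present; 4 new (f, p, p, k)
  "phkppkp" → prefix "phkp" already present; 3 new (p, k, p)
  "pkppxfxxf" → prefix "pk" already present; 7 new (p, p, x, f, x, x, f)
  "phkxpkp" → prefix "phkx" already present; 3 new (p, k, p)
  "pkxkfkppfk" → prefix "pk" already present; 8 new (x, k, f, k, p, p, f, k)
  "phkkpfk" → prefix "phkk" already present; 3 new (p, f, k)
  "phkxk" → prefix "phkx" already present; 1 new (k)
  "phkxp" → prefix "phkxp" already present; 0 new (none)
  "phkppfkx" → prefix "phkpp" already present; 3 new (f, k, x)
  "phkx" → prefix "phkx" already present; 0 new (none)
  "phkh" → prefix "phk" already present; 1 new (h)
  "pfpffhpxh" → prefix "pfp" already present; 6 new (f, f, h, p, x, h)
  "pffphfxxh" → prefix "pf" already present; 7 new (f, p, h, f, x, x, h)
Total nodes = 9 + 7 + 6 + 5 + 4 + 3 + 7 + 3 + 8 + 3 + 1 + 0 + 3 + 0 + 1 + 6 + 7 = 73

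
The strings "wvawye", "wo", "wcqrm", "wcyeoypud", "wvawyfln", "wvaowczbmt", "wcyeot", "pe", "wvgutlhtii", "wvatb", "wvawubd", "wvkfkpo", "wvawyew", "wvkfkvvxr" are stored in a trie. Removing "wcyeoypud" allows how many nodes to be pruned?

Walk "wcyeoypud" from the leaf back toward the root, removing each node that no remaining word uses.
The suffix "ypud" (4 nodes) is used only by "wcyeoypud"; the node for "wcyeo" still has the child "t", so pruning stops there.
Nodes removed: 4

4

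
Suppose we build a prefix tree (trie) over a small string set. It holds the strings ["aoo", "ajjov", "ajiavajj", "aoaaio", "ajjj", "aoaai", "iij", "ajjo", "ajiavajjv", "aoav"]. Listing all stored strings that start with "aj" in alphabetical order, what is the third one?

ajjj

Words with prefix "aj", in lexicographic order: "ajiavajj", "ajiavajjv", "ajjj", "ajjo", "ajjov"
The 3rd is ajjj.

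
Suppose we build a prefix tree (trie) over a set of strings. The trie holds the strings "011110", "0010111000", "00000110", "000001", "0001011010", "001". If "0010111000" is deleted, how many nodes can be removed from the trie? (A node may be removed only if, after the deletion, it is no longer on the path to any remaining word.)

After clearing the end-marker at "0010111000", prune upward until reaching a node still needed by another word.
The suffix "0111000" (7 nodes) is used only by "0010111000"; "001" is itself a stored word, so pruning stops there.
Nodes removed: 7

7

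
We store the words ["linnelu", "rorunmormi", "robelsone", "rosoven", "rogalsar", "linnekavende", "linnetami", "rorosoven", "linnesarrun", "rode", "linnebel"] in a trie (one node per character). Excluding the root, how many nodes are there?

63

Trace insertions, counting only characters that open a new branch:
  "linnelu" → 7 new (l, i, n, n, e, l, u)
  "rorunmormi" → 10 new (r, o, r, u, n, m, o, r, m, i)
  "robelsone" → prefix "ro" already present; 7 new (b, e, l, s, o, n, e)
  "rosoven" → prefix "ro" already present; 5 new (s, o, v, e, n)
  "rogalsar" → prefix "ro" already present; 6 new (g, a, l, s, a, r)
  "linnekavende" → prefix "linne" already present; 7 new (k, a, v, e, n, d, e)
  "linnetami" → prefix "linne" already present; 4 new (t, a, m, i)
  "rorosoven" → prefix "ror" already present; 6 new (o, s, o, v, e, n)
  "linnesarrun" → prefix "linne" already present; 6 new (s, a, r, r, u, n)
  "rode" → prefix "ro" already present; 2 new (d, e)
  "linnebel" → prefix "linne" already present; 3 new (b, e, l)
Total nodes = 7 + 10 + 7 + 5 + 6 + 7 + 4 + 6 + 6 + 2 + 3 = 63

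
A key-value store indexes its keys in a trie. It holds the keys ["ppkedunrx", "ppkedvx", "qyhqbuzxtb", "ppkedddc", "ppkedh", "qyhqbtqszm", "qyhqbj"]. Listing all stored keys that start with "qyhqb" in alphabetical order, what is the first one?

Filter for "qyhqb…" and sort: "qyhqbj", "qyhqbtqszm", "qyhqbuzxtb"
Position 1: qyhqbj

qyhqbj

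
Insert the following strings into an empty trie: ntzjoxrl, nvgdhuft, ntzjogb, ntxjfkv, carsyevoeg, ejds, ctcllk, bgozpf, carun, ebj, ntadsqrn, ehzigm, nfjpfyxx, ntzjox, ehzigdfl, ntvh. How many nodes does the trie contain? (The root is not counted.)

Insert word by word; a character creates a node only if that edge doesn't already exist:
  "ntzjoxrl" → 8 new (n, t, z, j, o, x, r, l)
  "nvgdhuft" → prefix "n" already present; 7 new (v, g, d, h, u, f, t)
  "ntzjogb" → prefix "ntzjo" already present; 2 new (g, b)
  "ntxjfkv" → prefix "nt" already present; 5 new (x, j, f, k, v)
  "carsyevoeg" → 10 new (c, a, r, s, y, e, v, o, e, g)
  "ejds" → 4 new (e, j, d, s)
  "ctcllk" → prefix "c" already present; 5 new (t, c, l, l, k)
  "bgozpf" → 6 new (b, g, o, z, p, f)
  "carun" → prefix "car" already present; 2 new (u, n)
  "ebj" → prefix "e" already present; 2 new (b, j)
  "ntadsqrn" → prefix "nt" already present; 6 new (a, d, s, q, r, n)
  "ehzigm" → prefix "e" already present; 5 new (h, z, i, g, m)
  "nfjpfyxx" → prefix "n" already present; 7 new (f, j, p, f, y, x, x)
  "ntzjox" → prefix "ntzjox" already present; 0 new (none)
  "ehzigdfl" → prefix "ehzig" already present; 3 new (d, f, l)
  "ntvh" → prefix "nt" already present; 2 new (v, h)
Total nodes = 8 + 7 + 2 + 5 + 10 + 4 + 5 + 6 + 2 + 2 + 6 + 5 + 7 + 0 + 3 + 2 = 74

74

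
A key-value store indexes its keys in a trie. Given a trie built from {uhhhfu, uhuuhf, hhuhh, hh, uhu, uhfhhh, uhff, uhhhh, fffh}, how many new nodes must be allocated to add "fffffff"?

"fff" is already a path in the trie; the remaining "ffff" must be added.
So 7 − 3 = 4 new nodes.

4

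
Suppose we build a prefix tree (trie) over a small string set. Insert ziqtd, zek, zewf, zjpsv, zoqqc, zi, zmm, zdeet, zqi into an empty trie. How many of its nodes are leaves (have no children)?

A leaf is a node with no children — equivalently, the end of a word that is not a proper prefix of any other stored word.
Those words: "zdeet", "zek", "zewf", "ziqtd", "zjpsv", "zmm", "zoqqc", "zqi"
Leaf count: 8

8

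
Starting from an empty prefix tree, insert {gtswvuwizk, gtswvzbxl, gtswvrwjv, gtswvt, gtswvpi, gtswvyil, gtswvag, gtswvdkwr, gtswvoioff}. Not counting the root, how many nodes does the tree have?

Count nodes per top-level branch (shared prefixes stored once):
  'g'-branch (gtswvag, gtswvdkwr, gtswvoioff, gtswvpi, gtswvrwjv, gtswvt, gtswvuwizk, gtswvyil, gtswvzbxl): 35 nodes
Sum: 35

35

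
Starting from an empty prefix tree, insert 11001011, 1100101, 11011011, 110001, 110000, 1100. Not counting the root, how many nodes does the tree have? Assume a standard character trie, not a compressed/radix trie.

16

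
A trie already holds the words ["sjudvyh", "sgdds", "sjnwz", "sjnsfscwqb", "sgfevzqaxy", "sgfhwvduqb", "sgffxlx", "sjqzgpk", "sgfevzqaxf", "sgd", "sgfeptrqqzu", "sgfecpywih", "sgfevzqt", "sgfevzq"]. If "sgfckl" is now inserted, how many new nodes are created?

"sgf" is already a path in the trie; the remaining "ckl" must be added.
So 6 − 3 = 3 new nodes.

3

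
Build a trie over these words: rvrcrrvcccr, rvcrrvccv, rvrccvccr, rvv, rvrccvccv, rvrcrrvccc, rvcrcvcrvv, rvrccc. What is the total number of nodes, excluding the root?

32

Trace insertions, counting only characters that open a new branch:
  "rvrcrrvcccr" → 11 new (r, v, r, c, r, r, v, c, c, c, r)
  "rvcrrvccv" → prefix "rv" already present; 7 new (c, r, r, v, c, c, v)
  "rvrccvccr" → prefix "rvrc" already present; 5 new (c, v, c, c, r)
  "rvv" → prefix "rv" already present; 1 new (v)
  "rvrccvccv" → prefix "rvrccvcc" already present; 1 new (v)
  "rvrcrrvccc" → prefix "rvrcrrvccc" already present; 0 new (none)
  "rvcrcvcrvv" → prefix "rvcr" already present; 6 new (c, v, c, r, v, v)
  "rvrccc" → prefix "rvrcc" already present; 1 new (c)
Total nodes = 11 + 7 + 5 + 1 + 1 + 0 + 6 + 1 = 32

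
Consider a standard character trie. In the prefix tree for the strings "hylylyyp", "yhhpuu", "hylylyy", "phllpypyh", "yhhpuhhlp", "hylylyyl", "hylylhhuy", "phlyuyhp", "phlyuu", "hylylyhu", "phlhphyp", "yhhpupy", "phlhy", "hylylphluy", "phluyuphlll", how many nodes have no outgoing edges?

Leaves are exactly the stored words that no other stored word extends.
Those words: "hylylhhuy", "hylylphluy", "hylylyhu", "hylylyyl", "hylylyyp", "phlhphyp", "phlhy", "phllpypyh", "phluyuphlll", "phlyuu", "phlyuyhp", "yhhpuhhlp", "yhhpupy", "yhhpuu"
Leaf count: 14

14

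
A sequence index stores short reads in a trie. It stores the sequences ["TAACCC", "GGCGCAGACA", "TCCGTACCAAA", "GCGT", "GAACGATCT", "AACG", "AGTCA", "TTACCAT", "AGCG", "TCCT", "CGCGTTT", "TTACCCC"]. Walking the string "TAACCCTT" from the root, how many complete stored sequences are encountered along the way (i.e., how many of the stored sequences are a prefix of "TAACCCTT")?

Check each prefix of "TAACCCTT" against the stored set — each match is an end-marker on the path.
Prefixes of the query that are stored words: "TAACCC"
Count: 1

1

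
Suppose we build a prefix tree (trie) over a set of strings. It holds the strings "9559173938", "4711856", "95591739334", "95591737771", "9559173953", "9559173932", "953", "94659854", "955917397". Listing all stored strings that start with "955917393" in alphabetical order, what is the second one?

95591739334

Words with prefix "955917393", in lexicographic order: "9559173932", "95591739334", "9559173938"
Position 2: 95591739334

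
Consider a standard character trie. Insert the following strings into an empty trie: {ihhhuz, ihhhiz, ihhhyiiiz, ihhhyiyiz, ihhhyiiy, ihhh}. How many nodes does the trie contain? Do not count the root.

17

Trace insertions, counting only characters that open a new branch:
  "ihhhuz" → 6 new (i, h, h, h, u, z)
  "ihhhiz" → prefix "ihhh" already present; 2 new (i, z)
  "ihhhyiiiz" → prefix "ihhh" already present; 5 new (y, i, i, i, z)
  "ihhhyiyiz" → prefix "ihhhyi" already present; 3 new (y, i, z)
  "ihhhyiiy" → prefix "ihhhyii" already present; 1 new (y)
  "ihhh" → prefix "ihhh" already present; 0 new (none)
Total nodes = 6 + 2 + 5 + 3 + 1 + 0 = 17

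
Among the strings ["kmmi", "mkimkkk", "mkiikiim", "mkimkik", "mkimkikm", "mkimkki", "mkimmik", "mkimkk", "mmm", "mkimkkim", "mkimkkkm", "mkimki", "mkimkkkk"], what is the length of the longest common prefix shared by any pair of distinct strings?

7

The deepest shared node is where two words last agree before diverging.
e.g. "mkimkik" and "mkimkikm" share the prefix "mkimkik" of length 7; no pair shares a longer one.
Longest shared-prefix length: 7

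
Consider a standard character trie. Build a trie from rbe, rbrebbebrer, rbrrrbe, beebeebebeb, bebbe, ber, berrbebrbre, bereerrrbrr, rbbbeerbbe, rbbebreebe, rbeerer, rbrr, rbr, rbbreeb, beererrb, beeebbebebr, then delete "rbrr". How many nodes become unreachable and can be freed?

0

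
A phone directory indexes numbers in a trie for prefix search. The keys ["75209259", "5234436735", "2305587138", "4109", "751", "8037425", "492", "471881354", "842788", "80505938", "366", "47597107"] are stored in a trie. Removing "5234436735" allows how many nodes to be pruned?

10

A node on "5234436735"'s path can go only if nothing else ends at it or branches off below it.
No other word shares any prefix with "5234436735", so all 10 of its nodes go.
Nodes removed: 10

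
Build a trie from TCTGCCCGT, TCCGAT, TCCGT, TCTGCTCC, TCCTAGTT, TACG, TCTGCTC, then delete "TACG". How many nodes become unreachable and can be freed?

3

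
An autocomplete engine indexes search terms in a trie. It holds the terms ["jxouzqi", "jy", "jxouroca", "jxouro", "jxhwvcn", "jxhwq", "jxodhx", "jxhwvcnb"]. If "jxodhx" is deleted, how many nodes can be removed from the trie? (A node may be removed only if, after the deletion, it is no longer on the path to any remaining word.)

A node on "jxodhx"'s path can go only if nothing else ends at it or branches off below it.
The suffix "dhx" (3 nodes) is used only by "jxodhx"; the node for "jxo" still has the child "u", so pruning stops there.
Nodes removed: 3

3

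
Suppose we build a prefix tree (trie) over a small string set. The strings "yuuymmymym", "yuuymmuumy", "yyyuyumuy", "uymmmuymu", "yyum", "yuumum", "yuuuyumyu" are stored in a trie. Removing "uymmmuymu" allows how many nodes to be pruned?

9

A node on "uymmmuymu"'s path can go only if nothing else ends at it or branches off below it.
No other word shares any prefix with "uymmmuymu", so all 9 of its nodes go.
Nodes removed: 9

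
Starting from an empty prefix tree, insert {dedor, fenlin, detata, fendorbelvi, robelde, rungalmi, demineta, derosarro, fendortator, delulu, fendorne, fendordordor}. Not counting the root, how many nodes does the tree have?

Count nodes per top-level branch (shared prefixes stored once):
  'd'-branch (dedor, delulu, demineta, derosarro, detata): 26 nodes
  'f'-branch (fendorbelvi, fendordordor, fendorne, fendortator, fenlin): 27 nodes
  'r'-branch (robelde, rungalmi): 14 nodes
Sum: 67

67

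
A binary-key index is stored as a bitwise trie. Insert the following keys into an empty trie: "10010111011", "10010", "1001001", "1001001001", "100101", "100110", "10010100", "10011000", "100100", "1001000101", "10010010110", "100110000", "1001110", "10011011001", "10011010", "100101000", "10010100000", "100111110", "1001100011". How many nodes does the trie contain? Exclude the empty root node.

46

For each word, the new-node count is its length minus the longest prefix already in the trie:
  "10010111011" → 11 new (1, 0, 0, 1, 0, 1, 1, 1, 0, 1, 1)
  "10010" → prefix "10010" already present; 0 new (none)
  "1001001" → prefix "10010" already present; 2 new (0, 1)
  "1001001001" → prefix "1001001" already present; 3 new (0, 0, 1)
  "100101" → prefix "100101" already present; 0 new (none)
  "100110" → prefix "1001" already present; 2 new (1, 0)
  "10010100" → prefix "100101" already present; 2 new (0, 0)
  "10011000" → prefix "100110" already present; 2 new (0, 0)
  "100100" → prefix "100100" already present; 0 new (none)
  "1001000101" → prefix "100100" already present; 4 new (0, 1, 0, 1)
  "10010010110" → prefix "10010010" already present; 3 new (1, 1, 0)
  "100110000" → prefix "10011000" already present; 1 new (0)
  "1001110" → prefix "10011" already present; 2 new (1, 0)
  "10011011001" → prefix "100110" already present; 5 new (1, 1, 0, 0, 1)
  "10011010" → prefix "1001101" already present; 1 new (0)
  "100101000" → prefix "10010100" already present; 1 new (0)
  "10010100000" → prefix "100101000" already present; 2 new (0, 0)
  "100111110" → prefix "100111" already present; 3 new (1, 1, 0)
  "1001100011" → prefix "10011000" already present; 2 new (1, 1)
Total nodes = 11 + 0 + 2 + 3 + 0 + 2 + 2 + 2 + 0 + 4 + 3 + 1 + 2 + 5 + 1 + 1 + 2 + 3 + 2 = 46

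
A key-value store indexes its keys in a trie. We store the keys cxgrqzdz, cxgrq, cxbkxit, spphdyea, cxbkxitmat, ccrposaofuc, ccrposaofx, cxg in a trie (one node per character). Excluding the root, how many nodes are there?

For each word, the new-node count is its length minus the longest prefix already in the trie:
  "cxgrqzdz" → 8 new (c, x, g, r, q, z, d, z)
  "cxgrq" → prefix "cxgrq" already present; 0 new (none)
  "cxbkxit" → prefix "cx" already present; 5 new (b, k, x, i, t)
  "spphdyea" → 8 new (s, p, p, h, d, y, e, a)
  "cxbkxitmat" → prefix "cxbkxit" already present; 3 new (m, a, t)
  "ccrposaofuc" → prefix "c" already present; 10 new (c, r, p, o, s, a, o, f, u, c)
  "ccrposaofx" → prefix "ccrposaof" already present; 1 new (x)
  "cxg" → prefix "cxg" already present; 0 new (none)
Total nodes = 8 + 0 + 5 + 8 + 3 + 10 + 1 + 0 = 35

35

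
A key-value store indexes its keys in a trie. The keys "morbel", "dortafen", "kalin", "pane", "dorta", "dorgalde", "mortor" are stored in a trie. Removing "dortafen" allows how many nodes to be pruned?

A node on "dortafen"'s path can go only if nothing else ends at it or branches off below it.
The suffix "fen" (3 nodes) is used only by "dortafen"; "dorta" is itself a stored word, so pruning stops there.
Nodes removed: 3

3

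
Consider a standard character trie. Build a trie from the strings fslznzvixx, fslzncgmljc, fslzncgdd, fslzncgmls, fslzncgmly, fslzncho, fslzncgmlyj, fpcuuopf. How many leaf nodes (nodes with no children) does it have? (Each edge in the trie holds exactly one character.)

7

A leaf is a node with no children — equivalently, the end of a word that is not a proper prefix of any other stored word.
Those words: "fpcuuopf", "fslzncgdd", "fslzncgmljc", "fslzncgmls", "fslzncgmlyj", "fslzncho", "fslznzvixx"
Leaf count: 7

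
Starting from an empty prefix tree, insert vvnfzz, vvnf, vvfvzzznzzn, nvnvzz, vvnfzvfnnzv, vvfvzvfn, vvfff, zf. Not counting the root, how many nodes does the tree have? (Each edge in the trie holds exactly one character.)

34

Trie structure (* marks end of a word):
(root)
├─ n
│  └─ v
│     └─ n
│        └─ v
│           └─ z
│              └─ z *
├─ v
│  └─ v
│     ├─ f
│     │  ├─ f
│     │  │  └─ f *
│     │  └─ v
│     │     └─ z
│     │        ├─ v
│     │        │  └─ f
│     │        │     └─ n *
│     │        └─ z
│     │           └─ z
│     │              └─ n
│     │                 └─ z
│     │                    └─ z
│     │                       └─ n *
│     └─ n
│        └─ f *
│           └─ z
│              ├─ v
│              │  └─ f
│              │     └─ n
│              │        └─ n
│              │           └─ z
│              │              └─ v *
│              └─ z *
└─ z
   └─ f *
Counting every labelled node above: 34.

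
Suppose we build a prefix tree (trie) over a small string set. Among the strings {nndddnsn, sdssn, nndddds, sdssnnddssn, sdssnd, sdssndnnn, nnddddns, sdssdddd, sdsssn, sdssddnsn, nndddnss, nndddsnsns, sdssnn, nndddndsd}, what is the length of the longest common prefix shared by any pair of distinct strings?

7

The deepest shared node is where two words last agree before diverging.
e.g. "nndddnsn" and "nndddnss" share the prefix "nndddns" of length 7; no pair shares a longer one.
Longest shared-prefix length: 7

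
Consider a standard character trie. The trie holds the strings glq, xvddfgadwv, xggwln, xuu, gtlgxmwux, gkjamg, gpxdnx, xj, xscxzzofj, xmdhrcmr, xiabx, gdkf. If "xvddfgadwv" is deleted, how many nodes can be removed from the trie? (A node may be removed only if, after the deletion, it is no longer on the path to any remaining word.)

A node on "xvddfgadwv"'s path can go only if nothing else ends at it or branches off below it.
The suffix "vddfgadwv" (9 nodes) is used only by "xvddfgadwv"; the node for "x" still has the child "g", so pruning stops there.
Nodes removed: 9

9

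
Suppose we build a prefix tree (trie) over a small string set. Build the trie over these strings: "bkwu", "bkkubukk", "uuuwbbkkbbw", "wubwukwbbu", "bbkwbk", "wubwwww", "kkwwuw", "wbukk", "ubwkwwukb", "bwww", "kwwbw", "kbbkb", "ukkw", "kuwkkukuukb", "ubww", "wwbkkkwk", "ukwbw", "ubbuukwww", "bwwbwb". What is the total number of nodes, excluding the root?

102

For each word, the new-node count is its length minus the longest prefix already in the trie:
  "bkwu" → 4 new (b, k, w, u)
  "bkkubukk" → prefix "bk" already present; 6 new (k, u, b, u, k, k)
  "uuuwbbkkbbw" → 11 new (u, u, u, w, b, b, k, k, b, b, w)
  "wubwukwbbu" → 10 new (w, u, b, w, u, k, w, b, b, u)
  "bbkwbk" → prefix "b" already present; 5 new (b, k, w, b, k)
  "wubwwww" → prefix "wubw" already present; 3 new (w, w, w)
  "kkwwuw" → 6 new (k, k, w, w, u, w)
  "wbukk" → prefix "w" already present; 4 new (b, u, k, k)
  "ubwkwwukb" → prefix "u" already present; 8 new (b, w, k, w, w, u, k, b)
  "bwww" → prefix "b" already present; 3 new (w, w, w)
  "kwwbw" → prefix "k" already present; 4 new (w, w, b, w)
  "kbbkb" → prefix "k" already present; 4 new (b, b, k, b)
  "ukkw" → prefix "u" already present; 3 new (k, k, w)
  "kuwkkukuukb" → prefix "k" already present; 10 new (u, w, k, k, u, k, u, u, k, b)
  "ubww" → prefix "ubw" already present; 1 new (w)
  "wwbkkkwk" → prefix "w" already present; 7 new (w, b, k, k, k, w, k)
  "ukwbw" → prefix "uk" already present; 3 new (w, b, w)
  "ubbuukwww" → prefix "ub" already present; 7 new (b, u, u, k, w, w, w)
  "bwwbwb" → prefix "bww" already present; 3 new (b, w, b)
Total nodes = 4 + 6 + 11 + 10 + 5 + 3 + 6 + 4 + 8 + 3 + 4 + 4 + 3 + 10 + 1 + 7 + 3 + 7 + 3 = 102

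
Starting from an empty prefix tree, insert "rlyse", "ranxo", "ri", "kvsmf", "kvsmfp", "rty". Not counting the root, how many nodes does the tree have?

18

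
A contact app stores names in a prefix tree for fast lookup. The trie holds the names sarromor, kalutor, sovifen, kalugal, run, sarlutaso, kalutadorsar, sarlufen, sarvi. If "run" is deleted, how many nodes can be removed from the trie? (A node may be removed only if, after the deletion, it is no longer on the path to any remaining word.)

A node on "run"'s path can go only if nothing else ends at it or branches off below it.
No other word shares any prefix with "run", so all 3 of its nodes go.
Nodes removed: 3

3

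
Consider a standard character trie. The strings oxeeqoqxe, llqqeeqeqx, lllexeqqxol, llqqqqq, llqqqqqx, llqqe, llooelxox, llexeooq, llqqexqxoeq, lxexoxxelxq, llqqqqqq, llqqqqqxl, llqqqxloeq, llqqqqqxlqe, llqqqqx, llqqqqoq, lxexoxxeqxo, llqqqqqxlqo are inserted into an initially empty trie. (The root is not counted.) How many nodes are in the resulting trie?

77

Trace insertions, counting only characters that open a new branch:
  "oxeeqoqxe" → 9 new (o, x, e, e, q, o, q, x, e)
  "llqqeeqeqx" → 10 new (l, l, q, q, e, e, q, e, q, x)
  "lllexeqqxol" → prefix "ll" already present; 9 new (l, e, x, e, q, q, x, o, l)
  "llqqqqq" → prefix "llqq" already present; 3 new (q, q, q)
  "llqqqqqx" → prefix "llqqqqq" already present; 1 new (x)
  "llqqe" → prefix "llqqe" already present; 0 new (none)
  "llooelxox" → prefix "ll" already present; 7 new (o, o, e, l, x, o, x)
  "llexeooq" → prefix "ll" already present; 6 new (e, x, e, o, o, q)
  "llqqexqxoeq" → prefix "llqqe" already present; 6 new (x, q, x, o, e, q)
  "lxexoxxelxq" → prefix "l" already present; 10 new (x, e, x, o, x, x, e, l, x, q)
  "llqqqqqq" → prefix "llqqqqq" already present; 1 new (q)
  "llqqqqqxl" → prefix "llqqqqqx" already present; 1 new (l)
  "llqqqxloeq" → prefix "llqqq" already present; 5 new (x, l, o, e, q)
  "llqqqqqxlqe" → prefix "llqqqqqxl" already present; 2 new (q, e)
  "llqqqqx" → prefix "llqqqq" already present; 1 new (x)
  "llqqqqoq" → prefix "llqqqq" already present; 2 new (o, q)
  "lxexoxxeqxo" → prefix "lxexoxxe" already present; 3 new (q, x, o)
  "llqqqqqxlqo" → prefix "llqqqqqxlq" already present; 1 new (o)
Total nodes = 9 + 10 + 9 + 3 + 1 + 0 + 7 + 6 + 6 + 10 + 1 + 1 + 5 + 2 + 1 + 2 + 3 + 1 = 77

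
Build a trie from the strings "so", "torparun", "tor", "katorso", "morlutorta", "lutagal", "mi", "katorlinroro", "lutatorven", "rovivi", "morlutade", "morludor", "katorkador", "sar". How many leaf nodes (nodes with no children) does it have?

Leaves are exactly the stored words that no other stored word extends.
Those words: "katorkador", "katorlinroro", "katorso", "lutagal", "lutatorven", "mi", "morludor", "morlutade", "morlutorta", "rovivi", "sar", "so", "torparun"
Leaf count: 13

13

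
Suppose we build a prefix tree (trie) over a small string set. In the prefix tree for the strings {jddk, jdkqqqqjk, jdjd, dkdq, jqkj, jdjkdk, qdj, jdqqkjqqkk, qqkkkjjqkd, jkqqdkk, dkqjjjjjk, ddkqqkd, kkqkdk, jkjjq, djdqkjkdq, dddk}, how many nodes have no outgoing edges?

A leaf is a node with no children — equivalently, the end of a word that is not a proper prefix of any other stored word.
Those words: "dddk", "ddkqqkd", "djdqkjkdq", "dkdq", "dkqjjjjjk", "jddk", "jdjd", "jdjkdk", "jdkqqqqjk", "jdqqkjqqkk", "jkjjq", "jkqqdkk", "jqkj", "kkqkdk", "qdj", "qqkkkjjqkd"
Leaf count: 16

16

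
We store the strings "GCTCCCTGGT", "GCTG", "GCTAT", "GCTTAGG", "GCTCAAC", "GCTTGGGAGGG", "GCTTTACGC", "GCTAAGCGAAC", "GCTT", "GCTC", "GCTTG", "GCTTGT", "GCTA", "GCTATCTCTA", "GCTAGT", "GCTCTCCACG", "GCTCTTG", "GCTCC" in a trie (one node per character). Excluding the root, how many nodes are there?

Trace insertions, counting only characters that open a new branch:
  "GCTCCCTGGT" → 10 new (G, C, T, C, C, C, T, G, G, T)
  "GCTG" → prefix "GCT" already present; 1 new (G)
  "GCTAT" → prefix "GCT" already present; 2 new (A, T)
  "GCTTAGG" → prefix "GCT" already present; 4 new (T, A, G, G)
  "GCTCAAC" → prefix "GCTC" already present; 3 new (A, A, C)
  "GCTTGGGAGGG" → prefix "GCTT" already present; 7 new (G, G, G, A, G, G, G)
  "GCTTTACGC" → prefix "GCTT" already present; 5 new (T, A, C, G, C)
  "GCTAAGCGAAC" → prefix "GCTA" already present; 7 new (A, G, C, G, A, A, C)
  "GCTT" → prefix "GCTT" already present; 0 new (none)
  "GCTC" → prefix "GCTC" already present; 0 new (none)
  "GCTTG" → prefix "GCTTG" already present; 0 new (none)
  "GCTTGT" → prefix "GCTTG" already present; 1 new (T)
  "GCTA" → prefix "GCTA" already present; 0 new (none)
  "GCTATCTCTA" → prefix "GCTAT" already present; 5 new (C, T, C, T, A)
  "GCTAGT" → prefix "GCTA" already present; 2 new (G, T)
  "GCTCTCCACG" → prefix "GCTC" already present; 6 new (T, C, C, A, C, G)
  "GCTCTTG" → prefix "GCTCT" already present; 2 new (T, G)
  "GCTCC" → prefix "GCTCC" already present; 0 new (none)
Total nodes = 10 + 1 + 2 + 4 + 3 + 7 + 5 + 7 + 0 + 0 + 0 + 1 + 0 + 5 + 2 + 6 + 2 + 0 = 55

55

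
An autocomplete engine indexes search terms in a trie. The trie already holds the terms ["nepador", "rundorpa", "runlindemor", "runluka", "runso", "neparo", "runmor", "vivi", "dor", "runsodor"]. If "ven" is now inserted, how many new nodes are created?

"v" is already a path in the trie; the remaining "en" must be added.
Each of the 2 remaining characters creates one node.

2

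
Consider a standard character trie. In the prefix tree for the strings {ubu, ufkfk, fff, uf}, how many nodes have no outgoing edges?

A leaf is a node with no children — equivalently, the end of a word that is not a proper prefix of any other stored word.
Those words: "fff", "ubu", "ufkfk"
Leaf count: 3

3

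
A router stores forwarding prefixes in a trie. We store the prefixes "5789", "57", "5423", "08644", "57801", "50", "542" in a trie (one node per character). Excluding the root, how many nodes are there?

15

Count nodes per top-level branch (shared prefixes stored once):
  '0'-branch (08644): 5 nodes
  '5'-branch (50, 542, 5423, 57, 57801, 5789): 10 nodes
Sum: 15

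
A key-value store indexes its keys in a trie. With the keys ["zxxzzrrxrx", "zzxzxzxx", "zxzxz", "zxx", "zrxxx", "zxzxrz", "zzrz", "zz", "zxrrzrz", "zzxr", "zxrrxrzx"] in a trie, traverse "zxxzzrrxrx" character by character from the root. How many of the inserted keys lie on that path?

Traverse "zxxzzrrxrx" character by character; count nodes along the way that are marked as word ends.
Prefixes of the query that are stored words: "zxx", "zxxzzrrxrx"
Count: 2

2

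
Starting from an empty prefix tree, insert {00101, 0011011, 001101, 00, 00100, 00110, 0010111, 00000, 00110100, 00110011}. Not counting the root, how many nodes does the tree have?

Trie structure (* marks end of a word):
(root)
└─ 0
   └─ 0 *
      ├─ 0
      │  └─ 0
      │     └─ 0 *
      └─ 1
         ├─ 0
         │  ├─ 0 *
         │  └─ 1 *
         │     └─ 1
         │        └─ 1 *
         └─ 1
            └─ 0 *
               ├─ 0
               │  └─ 1
               │     └─ 1 *
               └─ 1 *
                  ├─ 0
                  │  └─ 0 *
                  └─ 1 *
Counting every labelled node above: 20.

20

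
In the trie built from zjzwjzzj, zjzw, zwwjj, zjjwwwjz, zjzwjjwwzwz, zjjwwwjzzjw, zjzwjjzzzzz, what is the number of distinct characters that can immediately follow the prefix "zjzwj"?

The children of the "zjzwj" node are the distinct next characters among strings starting with "zjzwj".
Distinct next characters after "zjzwj": j, z.
That node has 2 child edges.

2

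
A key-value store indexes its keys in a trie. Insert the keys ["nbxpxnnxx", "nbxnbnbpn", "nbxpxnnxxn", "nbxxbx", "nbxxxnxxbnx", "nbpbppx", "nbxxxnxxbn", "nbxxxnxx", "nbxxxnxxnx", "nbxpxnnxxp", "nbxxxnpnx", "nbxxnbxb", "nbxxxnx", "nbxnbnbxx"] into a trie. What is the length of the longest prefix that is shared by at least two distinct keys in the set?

Look for the deepest trie node that still has at least two words in its subtree.
"nbxxxnxxbn" and "nbxxxnxxbnx" agree on "nbxxxnxxbn" (10 characters) before diverging; nothing deeper is shared.
Longest shared-prefix length: 10

10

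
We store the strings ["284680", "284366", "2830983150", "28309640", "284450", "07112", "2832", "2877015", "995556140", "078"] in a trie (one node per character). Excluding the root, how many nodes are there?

Count nodes per top-level branch (shared prefixes stored once):
  '0'-branch (07112, 078): 6 nodes
  '2'-branch (28309640, 2830983150, 2832, 284366, 284450, 284680, 2877015): 29 nodes
  '9'-branch (995556140): 9 nodes
Sum: 44

44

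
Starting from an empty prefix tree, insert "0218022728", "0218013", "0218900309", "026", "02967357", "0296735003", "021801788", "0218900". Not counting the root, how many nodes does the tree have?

31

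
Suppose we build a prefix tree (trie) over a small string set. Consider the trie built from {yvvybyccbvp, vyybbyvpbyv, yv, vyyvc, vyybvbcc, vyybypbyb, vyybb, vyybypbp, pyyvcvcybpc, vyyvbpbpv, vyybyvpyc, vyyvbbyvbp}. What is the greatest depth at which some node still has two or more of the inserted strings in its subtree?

7

The deepest shared node is where two words last agree before diverging.
e.g. "vyybypbp" and "vyybypbyb" share the prefix "vyybypb" of length 7; no pair shares a longer one.
Longest shared-prefix length: 7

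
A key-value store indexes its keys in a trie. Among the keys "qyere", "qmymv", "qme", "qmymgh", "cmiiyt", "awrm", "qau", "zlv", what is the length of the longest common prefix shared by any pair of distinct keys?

4

The deepest shared node is where two words last agree before diverging.
e.g. "qmymgh" and "qmymv" share the prefix "qmym" of length 4; no pair shares a longer one.
Longest shared-prefix length: 4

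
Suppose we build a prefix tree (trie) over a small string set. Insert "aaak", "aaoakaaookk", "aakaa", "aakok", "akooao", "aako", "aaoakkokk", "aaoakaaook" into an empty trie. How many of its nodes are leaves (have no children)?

A leaf is a node with no children — equivalently, the end of a word that is not a proper prefix of any other stored word.
Those words: "aaak", "aakaa", "aakok", "aaoakaaookk", "aaoakkokk", "akooao"
Leaf count: 6

6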